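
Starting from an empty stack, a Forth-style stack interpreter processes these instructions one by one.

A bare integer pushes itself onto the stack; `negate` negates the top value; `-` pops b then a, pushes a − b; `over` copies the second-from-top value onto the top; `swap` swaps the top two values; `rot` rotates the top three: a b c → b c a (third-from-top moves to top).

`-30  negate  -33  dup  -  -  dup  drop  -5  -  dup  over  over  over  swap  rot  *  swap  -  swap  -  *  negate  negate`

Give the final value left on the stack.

40425

-30    : -30
negate : 30
-33    : 30 -33
dup    : 30 -33 -33
-      : 30 0
-      : 30
dup    : 30 30
drop   : 30
-5     : 30 -5
-      : 35
dup    : 35 35
over   : 35 35 35
over   : 35 35 35 35
over   : 35 35 35 35 35
swap   : 35 35 35 35 35
rot    : 35 35 35 35 35
*      : 35 35 35 1225
swap   : 35 35 1225 35
-      : 35 35 1190
swap   : 35 1190 35
-      : 35 1155
*      : 40425
negate : -40425
negate : 40425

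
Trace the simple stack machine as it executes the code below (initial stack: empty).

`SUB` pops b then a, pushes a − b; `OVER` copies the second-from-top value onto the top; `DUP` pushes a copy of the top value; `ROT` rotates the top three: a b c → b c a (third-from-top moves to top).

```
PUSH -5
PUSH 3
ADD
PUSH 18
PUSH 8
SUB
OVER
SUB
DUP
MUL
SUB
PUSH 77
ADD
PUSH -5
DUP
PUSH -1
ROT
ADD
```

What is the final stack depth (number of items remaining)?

3

PUSH -5  -5
PUSH 3   -5 3
ADD      -2
PUSH 18  -2 18
PUSH 8   -2 18 8
SUB      -2 10
OVER     -2 10 -2
SUB      -2 12
DUP      -2 12 12
MUL      -2 144
SUB      -146
PUSH 77  -146 77
ADD      -69
PUSH -5  -69 -5
DUP      -69 -5 -5
PUSH -1  -69 -5 -5 -1
ROT      -69 -5 -1 -5
ADD      -69 -5 -6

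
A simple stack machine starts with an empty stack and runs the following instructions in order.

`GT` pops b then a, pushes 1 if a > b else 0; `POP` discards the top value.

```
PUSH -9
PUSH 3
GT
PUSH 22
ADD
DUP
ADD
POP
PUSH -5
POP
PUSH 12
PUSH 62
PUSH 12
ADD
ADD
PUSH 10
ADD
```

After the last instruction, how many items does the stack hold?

1

PUSH -9  [-9]
PUSH 3   [-9, 3]
GT       [0]
PUSH 22  [0, 22]
ADD      [22]
DUP      [22, 22]
ADD      [44]
POP      []
PUSH -5  [-5]
POP      []
PUSH 12  [12]
PUSH 62  [12, 62]
PUSH 12  [12, 62, 12]
ADD      [12, 74]
ADD      [86]
PUSH 10  [86, 10]
ADD      [96]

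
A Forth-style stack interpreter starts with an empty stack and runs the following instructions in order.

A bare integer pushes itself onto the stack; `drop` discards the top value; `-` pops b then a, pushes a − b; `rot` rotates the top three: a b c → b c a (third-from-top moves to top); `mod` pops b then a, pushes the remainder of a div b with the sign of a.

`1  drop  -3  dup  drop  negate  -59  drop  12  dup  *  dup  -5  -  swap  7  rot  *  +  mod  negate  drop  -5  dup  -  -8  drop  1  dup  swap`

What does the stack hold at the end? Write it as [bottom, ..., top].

1      -> [1]
drop   -> []
-3     -> [-3]
dup    -> [-3, -3]
drop   -> [-3]
negate -> [3]
-59    -> [3, -59]
drop   -> [3]
12     -> [3, 12]
dup    -> [3, 12, 12]
*      -> [3, 144]
dup    -> [3, 144, 144]
-5     -> [3, 144, 144, -5]
-      -> [3, 144, 149]
swap   -> [3, 149, 144]
7      -> [3, 149, 144, 7]
rot    -> [3, 144, 7, 149]
*      -> [3, 144, 1043]
+      -> [3, 1187]
mod    -> [3]
negate -> [-3]
drop   -> []
-5     -> [-5]
dup    -> [-5, -5]
-      -> [0]
-8     -> [0, -8]
drop   -> [0]
1      -> [0, 1]
dup    -> [0, 1, 1]
swap   -> [0, 1, 1]

[0, 1, 1]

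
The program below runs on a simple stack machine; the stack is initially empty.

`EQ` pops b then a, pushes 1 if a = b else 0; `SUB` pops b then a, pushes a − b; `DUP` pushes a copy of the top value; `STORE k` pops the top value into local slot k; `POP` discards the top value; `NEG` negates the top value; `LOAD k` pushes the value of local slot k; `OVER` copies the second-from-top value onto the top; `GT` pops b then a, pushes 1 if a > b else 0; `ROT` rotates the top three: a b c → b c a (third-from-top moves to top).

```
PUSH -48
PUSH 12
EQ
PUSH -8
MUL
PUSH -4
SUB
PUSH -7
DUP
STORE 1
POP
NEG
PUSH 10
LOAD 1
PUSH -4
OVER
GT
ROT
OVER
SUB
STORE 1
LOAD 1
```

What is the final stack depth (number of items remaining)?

4

PUSH -48 : -48
PUSH 12  : -48 12
EQ       : 0
PUSH -8  : 0 -8
MUL      : 0
PUSH -4  : 0 -4
SUB      : 4
PUSH -7  : 4 -7
DUP      : 4 -7 -7
STORE 1  : 4 -7
POP      : 4
NEG      : -4
PUSH 10  : -4 10
LOAD 1   : -4 10 -7
PUSH -4  : -4 10 -7 -4
OVER     : -4 10 -7 -4 -7
GT       : -4 10 -7 1
ROT      : -4 -7 1 10
OVER     : -4 -7 1 10 1
SUB      : -4 -7 1 9
STORE 1  : -4 -7 1
LOAD 1   : -4 -7 1 9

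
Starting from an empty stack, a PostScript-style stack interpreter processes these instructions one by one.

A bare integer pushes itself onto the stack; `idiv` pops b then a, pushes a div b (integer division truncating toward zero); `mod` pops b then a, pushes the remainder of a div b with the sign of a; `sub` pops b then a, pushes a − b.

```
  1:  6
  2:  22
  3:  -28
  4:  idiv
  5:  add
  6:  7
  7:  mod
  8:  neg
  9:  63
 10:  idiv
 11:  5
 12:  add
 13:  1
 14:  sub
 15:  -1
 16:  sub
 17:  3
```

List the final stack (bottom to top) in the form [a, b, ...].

[5, 3]

6    -> 6
22   -> 6 22
-28  -> 6 22 -28
idiv -> 6 0
add  -> 6
7    -> 6 7
mod  -> 6
neg  -> -6
63   -> -6 63
idiv -> 0
5    -> 0 5
add  -> 5
1    -> 5 1
sub  -> 4
-1   -> 4 -1
sub  -> 5
3    -> 5 3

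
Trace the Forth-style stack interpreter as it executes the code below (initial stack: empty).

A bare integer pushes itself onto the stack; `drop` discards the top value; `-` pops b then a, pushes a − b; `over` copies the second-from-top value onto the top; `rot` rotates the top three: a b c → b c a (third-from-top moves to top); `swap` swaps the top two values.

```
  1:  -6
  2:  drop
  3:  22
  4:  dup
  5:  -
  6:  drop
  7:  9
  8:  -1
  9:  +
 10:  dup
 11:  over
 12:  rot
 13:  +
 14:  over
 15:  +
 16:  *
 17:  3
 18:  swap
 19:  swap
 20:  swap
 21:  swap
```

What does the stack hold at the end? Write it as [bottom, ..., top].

-6    [-6]
drop  []
22    [22]
dup   [22, 22]
-     [0]
drop  []
9     [9]
-1    [9, -1]
+     [8]
dup   [8, 8]
over  [8, 8, 8]
rot   [8, 8, 8]
+     [8, 16]
over  [8, 16, 8]
+     [8, 24]
*     [192]
3     [192, 3]
swap  [3, 192]
swap  [192, 3]
swap  [3, 192]
swap  [192, 3]

[192, 3]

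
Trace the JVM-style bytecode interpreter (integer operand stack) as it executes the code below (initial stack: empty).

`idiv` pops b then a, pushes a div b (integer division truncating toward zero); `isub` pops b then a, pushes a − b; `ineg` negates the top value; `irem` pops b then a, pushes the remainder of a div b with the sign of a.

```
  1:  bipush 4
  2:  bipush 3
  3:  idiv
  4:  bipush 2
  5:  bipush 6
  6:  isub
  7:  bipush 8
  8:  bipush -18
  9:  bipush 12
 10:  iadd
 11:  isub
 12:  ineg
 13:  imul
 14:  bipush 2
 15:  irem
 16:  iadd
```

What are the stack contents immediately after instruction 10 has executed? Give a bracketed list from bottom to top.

[1, -4, 8, -6]

bipush 4    [4]
bipush 3    [4, 3]
idiv        [1]
bipush 2    [1, 2]
bipush 6    [1, 2, 6]
isub        [1, -4]
bipush 8    [1, -4, 8]
bipush -18  [1, -4, 8, -18]
bipush 12   [1, -4, 8, -18, 12]
iadd        [1, -4, 8, -6]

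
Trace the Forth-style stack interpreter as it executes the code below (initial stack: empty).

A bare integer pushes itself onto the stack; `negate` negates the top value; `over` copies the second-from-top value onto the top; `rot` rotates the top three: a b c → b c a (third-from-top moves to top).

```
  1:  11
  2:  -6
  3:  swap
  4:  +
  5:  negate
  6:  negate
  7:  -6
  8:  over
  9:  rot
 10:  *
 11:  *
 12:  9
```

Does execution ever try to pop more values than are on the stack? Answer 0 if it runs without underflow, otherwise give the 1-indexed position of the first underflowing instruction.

11     → 11
-6     → 11 -6
swap   → -6 11
+      → 5
negate → -5
negate → 5
-6     → 5 -6
over   → 5 -6 5
rot    → -6 5 5
*      → -6 25
*      → -150
9      → -150 9

0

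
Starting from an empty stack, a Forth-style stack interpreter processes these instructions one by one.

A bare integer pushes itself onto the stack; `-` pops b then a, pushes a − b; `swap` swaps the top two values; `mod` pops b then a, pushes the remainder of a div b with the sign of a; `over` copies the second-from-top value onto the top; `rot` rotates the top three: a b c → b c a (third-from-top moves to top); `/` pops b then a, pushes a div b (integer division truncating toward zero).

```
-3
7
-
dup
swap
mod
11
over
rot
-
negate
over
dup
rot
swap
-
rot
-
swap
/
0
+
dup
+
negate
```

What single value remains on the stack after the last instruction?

4

-3     : -3
7      : -3 7
-      : -10
dup    : -10 -10
swap   : -10 -10
mod    : 0
11     : 0 11
over   : 0 11 0
rot    : 11 0 0
-      : 11 0
negate : 11 0
over   : 11 0 11
dup    : 11 0 11 11
rot    : 11 11 11 0
swap   : 11 11 0 11
-      : 11 11 -11
rot    : 11 -11 11
-      : 11 -22
swap   : -22 11
/      : -2
0      : -2 0
+      : -2
dup    : -2 -2
+      : -4
negate : 4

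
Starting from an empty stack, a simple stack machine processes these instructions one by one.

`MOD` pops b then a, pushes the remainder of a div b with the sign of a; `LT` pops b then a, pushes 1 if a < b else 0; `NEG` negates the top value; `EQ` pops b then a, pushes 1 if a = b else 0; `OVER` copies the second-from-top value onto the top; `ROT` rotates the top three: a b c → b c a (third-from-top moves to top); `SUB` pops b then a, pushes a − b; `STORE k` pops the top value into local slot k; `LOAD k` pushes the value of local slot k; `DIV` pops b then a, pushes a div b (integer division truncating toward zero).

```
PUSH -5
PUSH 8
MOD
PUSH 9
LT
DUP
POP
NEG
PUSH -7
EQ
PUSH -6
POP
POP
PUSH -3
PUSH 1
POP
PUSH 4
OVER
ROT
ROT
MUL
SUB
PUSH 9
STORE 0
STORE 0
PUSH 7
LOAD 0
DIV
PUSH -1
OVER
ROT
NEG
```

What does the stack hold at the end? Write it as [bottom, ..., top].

[-1, 0, 0]

PUSH -5  [-5]
PUSH 8   [-5, 8]
MOD      [-5]
PUSH 9   [-5, 9]
LT       [1]
DUP      [1, 1]
POP      [1]
NEG      [-1]
PUSH -7  [-1, -7]
EQ       [0]
PUSH -6  [0, -6]
POP      [0]
POP      []
PUSH -3  [-3]
PUSH 1   [-3, 1]
POP      [-3]
PUSH 4   [-3, 4]
OVER     [-3, 4, -3]
ROT      [4, -3, -3]
ROT      [-3, -3, 4]
MUL      [-3, -12]
SUB      [9]
PUSH 9   [9, 9]
STORE 0  [9]
STORE 0  []
PUSH 7   [7]
LOAD 0   [7, 9]
DIV      [0]
PUSH -1  [0, -1]
OVER     [0, -1, 0]
ROT      [-1, 0, 0]
NEG      [-1, 0, 0]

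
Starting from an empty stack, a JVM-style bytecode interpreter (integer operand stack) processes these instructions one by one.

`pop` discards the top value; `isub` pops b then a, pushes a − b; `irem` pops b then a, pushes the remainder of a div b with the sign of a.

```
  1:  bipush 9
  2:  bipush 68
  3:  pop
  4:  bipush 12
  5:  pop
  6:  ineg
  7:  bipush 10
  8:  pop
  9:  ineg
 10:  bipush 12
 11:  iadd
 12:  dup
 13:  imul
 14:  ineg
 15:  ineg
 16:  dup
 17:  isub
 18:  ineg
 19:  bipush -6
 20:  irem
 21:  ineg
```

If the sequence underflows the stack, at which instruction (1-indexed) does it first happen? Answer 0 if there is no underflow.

bipush 9   [9]
bipush 68  [9, 68]
pop        [9]
bipush 12  [9, 12]
pop        [9]
ineg       [-9]
bipush 10  [-9, 10]
pop        [-9]
ineg       [9]
bipush 12  [9, 12]
iadd       [21]
dup        [21, 21]
imul       [441]
ineg       [-441]
ineg       [441]
dup        [441, 441]
isub       [0]
ineg       [0]
bipush -6  [0, -6]
irem       [0]
ineg       [0]

0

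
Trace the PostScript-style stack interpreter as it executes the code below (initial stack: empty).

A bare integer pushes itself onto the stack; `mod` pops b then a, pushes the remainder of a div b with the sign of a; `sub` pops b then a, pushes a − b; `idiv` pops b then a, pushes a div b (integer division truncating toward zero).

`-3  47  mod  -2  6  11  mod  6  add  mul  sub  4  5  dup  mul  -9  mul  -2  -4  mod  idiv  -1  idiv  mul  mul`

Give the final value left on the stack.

-9408

-3   -> [-3]
47   -> [-3, 47]
mod  -> [-3]
-2   -> [-3, -2]
6    -> [-3, -2, 6]
11   -> [-3, -2, 6, 11]
mod  -> [-3, -2, 6]
6    -> [-3, -2, 6, 6]
add  -> [-3, -2, 12]
mul  -> [-3, -24]
sub  -> [21]
4    -> [21, 4]
5    -> [21, 4, 5]
dup  -> [21, 4, 5, 5]
mul  -> [21, 4, 25]
-9   -> [21, 4, 25, -9]
mul  -> [21, 4, -225]
-2   -> [21, 4, -225, -2]
-4   -> [21, 4, -225, -2, -4]
mod  -> [21, 4, -225, -2]
idiv -> [21, 4, 112]
-1   -> [21, 4, 112, -1]
idiv -> [21, 4, -112]
mul  -> [21, -448]
mul  -> [-9408]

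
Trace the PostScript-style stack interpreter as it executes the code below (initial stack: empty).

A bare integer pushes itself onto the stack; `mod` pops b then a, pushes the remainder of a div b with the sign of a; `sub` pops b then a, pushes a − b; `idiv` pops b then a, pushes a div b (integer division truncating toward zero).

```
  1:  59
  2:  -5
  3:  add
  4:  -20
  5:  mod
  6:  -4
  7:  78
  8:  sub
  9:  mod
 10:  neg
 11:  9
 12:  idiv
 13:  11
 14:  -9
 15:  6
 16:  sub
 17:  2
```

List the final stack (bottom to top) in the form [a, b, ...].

[-1, 11, -15, 2]

59    59
-5    59 -5
add   54
-20   54 -20
mod   14
-4    14 -4
78    14 -4 78
sub   14 -82
mod   14
neg   -14
9     -14 9
idiv  -1
11    -1 11
-9    -1 11 -9
6     -1 11 -9 6
sub   -1 11 -15
2     -1 11 -15 2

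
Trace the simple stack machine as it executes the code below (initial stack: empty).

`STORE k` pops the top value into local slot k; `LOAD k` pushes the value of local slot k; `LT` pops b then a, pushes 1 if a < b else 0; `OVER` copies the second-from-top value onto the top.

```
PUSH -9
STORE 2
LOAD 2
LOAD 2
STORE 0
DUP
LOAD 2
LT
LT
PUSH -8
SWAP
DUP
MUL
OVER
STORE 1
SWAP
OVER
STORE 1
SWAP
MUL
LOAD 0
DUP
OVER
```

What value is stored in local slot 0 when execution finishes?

PUSH -9 → [-9]
STORE 2 → []
LOAD 2  → [-9]
LOAD 2  → [-9, -9]
STORE 0 → [-9]
DUP     → [-9, -9]
LOAD 2  → [-9, -9, -9]
LT      → [-9, 0]
LT      → [1]
PUSH -8 → [1, -8]
SWAP    → [-8, 1]
DUP     → [-8, 1, 1]
MUL     → [-8, 1]
OVER    → [-8, 1, -8]
STORE 1 → [-8, 1]
SWAP    → [1, -8]
OVER    → [1, -8, 1]
STORE 1 → [1, -8]
SWAP    → [-8, 1]
MUL     → [-8]
LOAD 0  → [-8, -9]
DUP     → [-8, -9, -9]
OVER    → [-8, -9, -9, -9]

-9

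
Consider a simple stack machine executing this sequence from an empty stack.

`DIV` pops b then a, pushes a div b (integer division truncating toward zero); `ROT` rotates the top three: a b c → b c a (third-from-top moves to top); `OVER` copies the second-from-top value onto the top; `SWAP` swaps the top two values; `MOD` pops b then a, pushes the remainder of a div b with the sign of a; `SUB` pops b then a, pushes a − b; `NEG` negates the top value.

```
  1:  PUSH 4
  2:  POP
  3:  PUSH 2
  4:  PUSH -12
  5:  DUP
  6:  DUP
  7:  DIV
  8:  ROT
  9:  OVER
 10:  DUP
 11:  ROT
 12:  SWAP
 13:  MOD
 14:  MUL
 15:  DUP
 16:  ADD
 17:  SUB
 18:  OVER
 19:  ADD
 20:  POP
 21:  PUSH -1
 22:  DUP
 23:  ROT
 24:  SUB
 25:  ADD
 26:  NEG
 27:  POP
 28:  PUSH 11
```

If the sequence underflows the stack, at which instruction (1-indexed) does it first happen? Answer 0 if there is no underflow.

PUSH 4   : [4]
POP      : []
PUSH 2   : [2]
PUSH -12 : [2, -12]
DUP      : [2, -12, -12]
DUP      : [2, -12, -12, -12]
DIV      : [2, -12, 1]
ROT      : [-12, 1, 2]
OVER     : [-12, 1, 2, 1]
DUP      : [-12, 1, 2, 1, 1]
ROT      : [-12, 1, 1, 1, 2]
SWAP     : [-12, 1, 1, 2, 1]
MOD      : [-12, 1, 1, 0]
MUL      : [-12, 1, 0]
DUP      : [-12, 1, 0, 0]
ADD      : [-12, 1, 0]
SUB      : [-12, 1]
OVER     : [-12, 1, -12]
ADD      : [-12, -11]
POP      : [-12]
PUSH -1  : [-12, -1]
DUP      : [-12, -1, -1]
ROT      : [-1, -1, -12]
SUB      : [-1, 11]
ADD      : [10]
NEG      : [-10]
POP      : []
PUSH 11  : [11]

0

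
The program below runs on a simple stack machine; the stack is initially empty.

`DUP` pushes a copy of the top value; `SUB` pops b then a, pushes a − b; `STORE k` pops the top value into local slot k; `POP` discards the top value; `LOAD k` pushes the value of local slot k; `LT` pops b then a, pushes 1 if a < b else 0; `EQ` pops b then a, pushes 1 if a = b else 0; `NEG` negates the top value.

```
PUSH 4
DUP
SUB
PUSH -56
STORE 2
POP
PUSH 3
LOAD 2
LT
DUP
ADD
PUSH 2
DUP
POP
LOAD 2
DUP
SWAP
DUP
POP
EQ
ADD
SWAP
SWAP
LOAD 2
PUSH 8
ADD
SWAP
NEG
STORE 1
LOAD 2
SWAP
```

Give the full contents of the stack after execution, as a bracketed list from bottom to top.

[0, -56, -48]

PUSH 4   -> 4
DUP      -> 4 4
SUB      -> 0
PUSH -56 -> 0 -56
STORE 2  -> 0
POP      -> (empty)
PUSH 3   -> 3
LOAD 2   -> 3 -56
LT       -> 0
DUP      -> 0 0
ADD      -> 0
PUSH 2   -> 0 2
DUP      -> 0 2 2
POP      -> 0 2
LOAD 2   -> 0 2 -56
DUP      -> 0 2 -56 -56
SWAP     -> 0 2 -56 -56
DUP      -> 0 2 -56 -56 -56
POP      -> 0 2 -56 -56
EQ       -> 0 2 1
ADD      -> 0 3
SWAP     -> 3 0
SWAP     -> 0 3
LOAD 2   -> 0 3 -56
PUSH 8   -> 0 3 -56 8
ADD      -> 0 3 -48
SWAP     -> 0 -48 3
NEG      -> 0 -48 -3
STORE 1  -> 0 -48
LOAD 2   -> 0 -48 -56
SWAP     -> 0 -56 -48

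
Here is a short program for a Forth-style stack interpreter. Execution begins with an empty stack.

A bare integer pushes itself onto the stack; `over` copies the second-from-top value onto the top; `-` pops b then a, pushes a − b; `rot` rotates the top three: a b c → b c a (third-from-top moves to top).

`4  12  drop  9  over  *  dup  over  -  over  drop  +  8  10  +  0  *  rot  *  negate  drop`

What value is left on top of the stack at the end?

36

4      -> [4]
12     -> [4, 12]
drop   -> [4]
9      -> [4, 9]
over   -> [4, 9, 4]
*      -> [4, 36]
dup    -> [4, 36, 36]
over   -> [4, 36, 36, 36]
-      -> [4, 36, 0]
over   -> [4, 36, 0, 36]
drop   -> [4, 36, 0]
+      -> [4, 36]
8      -> [4, 36, 8]
10     -> [4, 36, 8, 10]
+      -> [4, 36, 18]
0      -> [4, 36, 18, 0]
*      -> [4, 36, 0]
rot    -> [36, 0, 4]
*      -> [36, 0]
negate -> [36, 0]
drop   -> [36]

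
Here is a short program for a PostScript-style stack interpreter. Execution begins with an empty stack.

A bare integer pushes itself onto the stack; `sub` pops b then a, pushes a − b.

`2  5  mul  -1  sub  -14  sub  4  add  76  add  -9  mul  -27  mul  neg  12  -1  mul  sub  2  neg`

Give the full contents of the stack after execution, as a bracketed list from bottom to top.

[-25503, -2]

2   -> [2]
5   -> [2, 5]
mul -> [10]
-1  -> [10, -1]
sub -> [11]
-14 -> [11, -14]
sub -> [25]
4   -> [25, 4]
add -> [29]
76  -> [29, 76]
add -> [105]
-9  -> [105, -9]
mul -> [-945]
-27 -> [-945, -27]
mul -> [25515]
neg -> [-25515]
12  -> [-25515, 12]
-1  -> [-25515, 12, -1]
mul -> [-25515, -12]
sub -> [-25503]
2   -> [-25503, 2]
neg -> [-25503, -2]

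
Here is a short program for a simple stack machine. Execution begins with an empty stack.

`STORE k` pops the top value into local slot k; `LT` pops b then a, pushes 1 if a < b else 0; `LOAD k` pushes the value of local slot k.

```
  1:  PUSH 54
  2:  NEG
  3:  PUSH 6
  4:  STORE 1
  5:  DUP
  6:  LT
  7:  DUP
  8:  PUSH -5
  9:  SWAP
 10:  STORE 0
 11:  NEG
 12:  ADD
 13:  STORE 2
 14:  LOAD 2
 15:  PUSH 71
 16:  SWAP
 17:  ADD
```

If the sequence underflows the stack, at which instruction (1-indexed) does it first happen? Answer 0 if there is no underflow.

0

PUSH 54  54
NEG      -54
PUSH 6   -54 6
STORE 1  -54
DUP      -54 -54
LT       0
DUP      0 0
PUSH -5  0 0 -5
SWAP     0 -5 0
STORE 0  0 -5
NEG      0 5
ADD      5
STORE 2  (empty)
LOAD 2   5
PUSH 71  5 71
SWAP     71 5
ADD      76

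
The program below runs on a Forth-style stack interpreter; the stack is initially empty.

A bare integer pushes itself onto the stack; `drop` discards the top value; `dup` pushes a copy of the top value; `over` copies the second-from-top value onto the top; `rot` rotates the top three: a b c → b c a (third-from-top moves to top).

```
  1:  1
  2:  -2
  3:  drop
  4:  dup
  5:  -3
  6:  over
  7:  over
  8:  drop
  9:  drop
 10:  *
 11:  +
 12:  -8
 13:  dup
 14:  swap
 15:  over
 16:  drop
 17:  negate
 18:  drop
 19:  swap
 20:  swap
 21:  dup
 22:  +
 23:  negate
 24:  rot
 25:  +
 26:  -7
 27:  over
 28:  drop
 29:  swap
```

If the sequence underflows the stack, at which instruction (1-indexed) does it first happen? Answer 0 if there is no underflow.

1      → 1
-2     → 1 -2
drop   → 1
dup    → 1 1
-3     → 1 1 -3
over   → 1 1 -3 1
over   → 1 1 -3 1 -3
drop   → 1 1 -3 1
drop   → 1 1 -3
*      → 1 -3
+      → -2
-8     → -2 -8
dup    → -2 -8 -8
swap   → -2 -8 -8
over   → -2 -8 -8 -8
drop   → -2 -8 -8
negate → -2 -8 8
drop   → -2 -8
swap   → -8 -2
swap   → -2 -8
dup    → -2 -8 -8
+      → -2 -16
negate → -2 16
rot  — needs 3 operands, stack has 2 → underflow

24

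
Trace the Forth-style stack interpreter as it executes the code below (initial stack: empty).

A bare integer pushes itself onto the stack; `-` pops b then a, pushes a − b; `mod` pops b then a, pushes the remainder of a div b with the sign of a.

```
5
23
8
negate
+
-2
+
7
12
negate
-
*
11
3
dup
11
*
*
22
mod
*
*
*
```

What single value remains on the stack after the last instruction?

149435

5      → [5]
23     → [5, 23]
8      → [5, 23, 8]
negate → [5, 23, -8]
+      → [5, 15]
-2     → [5, 15, -2]
+      → [5, 13]
7      → [5, 13, 7]
12     → [5, 13, 7, 12]
negate → [5, 13, 7, -12]
-      → [5, 13, 19]
*      → [5, 247]
11     → [5, 247, 11]
3      → [5, 247, 11, 3]
dup    → [5, 247, 11, 3, 3]
11     → [5, 247, 11, 3, 3, 11]
*      → [5, 247, 11, 3, 33]
*      → [5, 247, 11, 99]
22     → [5, 247, 11, 99, 22]
mod    → [5, 247, 11, 11]
*      → [5, 247, 121]
*      → [5, 29887]
*      → [149435]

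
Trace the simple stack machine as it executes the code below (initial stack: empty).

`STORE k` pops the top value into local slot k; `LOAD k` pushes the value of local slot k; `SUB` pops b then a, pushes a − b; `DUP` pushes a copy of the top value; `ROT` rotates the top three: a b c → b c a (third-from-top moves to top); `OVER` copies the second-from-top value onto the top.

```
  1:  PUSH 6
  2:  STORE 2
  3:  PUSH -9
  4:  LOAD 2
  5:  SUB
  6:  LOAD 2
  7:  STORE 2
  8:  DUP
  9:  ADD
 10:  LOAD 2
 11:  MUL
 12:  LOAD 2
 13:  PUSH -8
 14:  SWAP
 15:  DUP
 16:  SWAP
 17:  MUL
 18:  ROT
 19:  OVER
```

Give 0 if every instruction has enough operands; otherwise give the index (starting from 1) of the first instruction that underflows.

PUSH 6  → 6
STORE 2 → (empty)
PUSH -9 → -9
LOAD 2  → -9 6
SUB     → -15
LOAD 2  → -15 6
STORE 2 → -15
DUP     → -15 -15
ADD     → -30
LOAD 2  → -30 6
MUL     → -180
LOAD 2  → -180 6
PUSH -8 → -180 6 -8
SWAP    → -180 -8 6
DUP     → -180 -8 6 6
SWAP    → -180 -8 6 6
MUL     → -180 -8 36
ROT     → -8 36 -180
OVER    → -8 36 -180 36

0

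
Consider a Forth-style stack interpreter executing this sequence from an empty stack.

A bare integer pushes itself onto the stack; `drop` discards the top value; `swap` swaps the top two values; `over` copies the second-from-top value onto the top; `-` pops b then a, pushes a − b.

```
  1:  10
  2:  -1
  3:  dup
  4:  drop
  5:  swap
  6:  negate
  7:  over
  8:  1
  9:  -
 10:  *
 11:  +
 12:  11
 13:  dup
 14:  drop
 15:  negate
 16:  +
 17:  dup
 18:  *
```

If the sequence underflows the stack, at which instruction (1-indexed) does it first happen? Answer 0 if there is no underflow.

10     → 10
-1     → 10 -1
dup    → 10 -1 -1
drop   → 10 -1
swap   → -1 10
negate → -1 -10
over   → -1 -10 -1
1      → -1 -10 -1 1
-      → -1 -10 -2
*      → -1 20
+      → 19
11     → 19 11
dup    → 19 11 11
drop   → 19 11
negate → 19 -11
+      → 8
dup    → 8 8
*      → 64

0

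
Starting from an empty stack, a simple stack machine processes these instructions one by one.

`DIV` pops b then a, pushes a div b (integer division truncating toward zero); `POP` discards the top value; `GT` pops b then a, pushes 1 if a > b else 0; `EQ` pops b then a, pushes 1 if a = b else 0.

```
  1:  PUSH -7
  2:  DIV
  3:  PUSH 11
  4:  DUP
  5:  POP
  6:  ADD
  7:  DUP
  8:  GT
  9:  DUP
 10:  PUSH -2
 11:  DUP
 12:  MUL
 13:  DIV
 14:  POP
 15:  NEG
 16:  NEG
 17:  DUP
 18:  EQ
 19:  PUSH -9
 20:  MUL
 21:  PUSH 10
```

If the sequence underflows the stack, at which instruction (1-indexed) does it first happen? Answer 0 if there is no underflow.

PUSH -7 : -7
DIV  — needs 2 operands, stack has 1 → underflow

2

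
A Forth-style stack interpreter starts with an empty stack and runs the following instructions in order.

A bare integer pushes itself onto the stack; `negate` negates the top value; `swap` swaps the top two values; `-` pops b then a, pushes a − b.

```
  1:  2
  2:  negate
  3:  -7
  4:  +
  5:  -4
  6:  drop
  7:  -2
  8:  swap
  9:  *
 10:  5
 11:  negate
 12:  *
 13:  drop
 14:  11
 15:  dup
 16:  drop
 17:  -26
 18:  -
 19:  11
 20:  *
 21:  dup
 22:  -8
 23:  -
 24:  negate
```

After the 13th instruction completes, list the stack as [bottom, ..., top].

[]

2       [2]
negate  [-2]
-7      [-2, -7]
+       [-9]
-4      [-9, -4]
drop    [-9]
-2      [-9, -2]
swap    [-2, -9]
*       [18]
5       [18, 5]
negate  [18, -5]
*       [-90]
drop    []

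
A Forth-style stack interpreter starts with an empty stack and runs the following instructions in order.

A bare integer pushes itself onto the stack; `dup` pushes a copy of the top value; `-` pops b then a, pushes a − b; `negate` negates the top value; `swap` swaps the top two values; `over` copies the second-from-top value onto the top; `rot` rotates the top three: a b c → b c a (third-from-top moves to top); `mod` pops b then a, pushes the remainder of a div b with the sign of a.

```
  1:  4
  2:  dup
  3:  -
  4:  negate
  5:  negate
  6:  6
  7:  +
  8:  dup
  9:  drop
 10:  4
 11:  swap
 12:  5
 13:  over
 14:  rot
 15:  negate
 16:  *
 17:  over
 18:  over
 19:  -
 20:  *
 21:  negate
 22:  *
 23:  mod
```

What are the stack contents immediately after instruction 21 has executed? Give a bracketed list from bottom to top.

[4, 5, 1476]

4      → 4
dup    → 4 4
-      → 0
negate → 0
negate → 0
6      → 0 6
+      → 6
dup    → 6 6
drop   → 6
4      → 6 4
swap   → 4 6
5      → 4 6 5
over   → 4 6 5 6
rot    → 4 5 6 6
negate → 4 5 6 -6
*      → 4 5 -36
over   → 4 5 -36 5
over   → 4 5 -36 5 -36
-      → 4 5 -36 41
*      → 4 5 -1476
negate → 4 5 1476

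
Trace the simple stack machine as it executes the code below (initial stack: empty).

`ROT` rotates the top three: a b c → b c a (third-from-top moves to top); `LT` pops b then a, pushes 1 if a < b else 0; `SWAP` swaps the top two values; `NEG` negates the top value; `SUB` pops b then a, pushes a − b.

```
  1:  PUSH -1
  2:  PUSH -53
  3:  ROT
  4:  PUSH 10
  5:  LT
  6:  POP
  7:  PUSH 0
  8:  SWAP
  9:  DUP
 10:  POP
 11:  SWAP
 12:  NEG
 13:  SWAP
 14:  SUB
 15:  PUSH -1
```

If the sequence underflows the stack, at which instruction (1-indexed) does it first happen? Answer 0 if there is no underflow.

3

PUSH -1   [-1]
PUSH -53  [-1, -53]
ROT  — needs 3 operands, stack has 2 → underflow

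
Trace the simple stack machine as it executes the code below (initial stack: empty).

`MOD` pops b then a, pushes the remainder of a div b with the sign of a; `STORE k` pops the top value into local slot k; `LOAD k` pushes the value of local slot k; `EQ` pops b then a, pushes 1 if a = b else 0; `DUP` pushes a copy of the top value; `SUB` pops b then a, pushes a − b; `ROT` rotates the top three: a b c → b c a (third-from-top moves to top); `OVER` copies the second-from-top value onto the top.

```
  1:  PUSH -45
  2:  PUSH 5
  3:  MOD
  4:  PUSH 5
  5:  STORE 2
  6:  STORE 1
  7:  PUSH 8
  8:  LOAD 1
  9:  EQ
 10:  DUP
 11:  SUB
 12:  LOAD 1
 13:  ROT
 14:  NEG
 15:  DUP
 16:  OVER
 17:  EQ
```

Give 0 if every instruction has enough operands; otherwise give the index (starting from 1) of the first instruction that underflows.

13

PUSH -45 -> [-45]
PUSH 5   -> [-45, 5]
MOD      -> [0]
PUSH 5   -> [0, 5]
STORE 2  -> [0]
STORE 1  -> []
PUSH 8   -> [8]
LOAD 1   -> [8, 0]
EQ       -> [0]
DUP      -> [0, 0]
SUB      -> [0]
LOAD 1   -> [0, 0]
ROT  — needs 3 operands, stack has 2 → underflow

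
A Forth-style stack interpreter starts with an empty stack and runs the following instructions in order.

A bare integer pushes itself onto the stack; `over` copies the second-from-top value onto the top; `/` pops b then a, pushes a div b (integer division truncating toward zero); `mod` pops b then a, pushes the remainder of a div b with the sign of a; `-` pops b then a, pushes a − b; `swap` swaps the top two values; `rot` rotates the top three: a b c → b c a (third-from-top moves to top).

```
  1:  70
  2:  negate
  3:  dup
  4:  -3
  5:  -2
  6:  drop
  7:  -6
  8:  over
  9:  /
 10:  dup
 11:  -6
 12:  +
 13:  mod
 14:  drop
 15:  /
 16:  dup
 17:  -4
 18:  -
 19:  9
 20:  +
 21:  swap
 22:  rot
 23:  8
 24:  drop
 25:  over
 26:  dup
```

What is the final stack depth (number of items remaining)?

5

70     → [70]
negate → [-70]
dup    → [-70, -70]
-3     → [-70, -70, -3]
-2     → [-70, -70, -3, -2]
drop   → [-70, -70, -3]
-6     → [-70, -70, -3, -6]
over   → [-70, -70, -3, -6, -3]
/      → [-70, -70, -3, 2]
dup    → [-70, -70, -3, 2, 2]
-6     → [-70, -70, -3, 2, 2, -6]
+      → [-70, -70, -3, 2, -4]
mod    → [-70, -70, -3, 2]
drop   → [-70, -70, -3]
/      → [-70, 23]
dup    → [-70, 23, 23]
-4     → [-70, 23, 23, -4]
-      → [-70, 23, 27]
9      → [-70, 23, 27, 9]
+      → [-70, 23, 36]
swap   → [-70, 36, 23]
rot    → [36, 23, -70]
8      → [36, 23, -70, 8]
drop   → [36, 23, -70]
over   → [36, 23, -70, 23]
dup    → [36, 23, -70, 23, 23]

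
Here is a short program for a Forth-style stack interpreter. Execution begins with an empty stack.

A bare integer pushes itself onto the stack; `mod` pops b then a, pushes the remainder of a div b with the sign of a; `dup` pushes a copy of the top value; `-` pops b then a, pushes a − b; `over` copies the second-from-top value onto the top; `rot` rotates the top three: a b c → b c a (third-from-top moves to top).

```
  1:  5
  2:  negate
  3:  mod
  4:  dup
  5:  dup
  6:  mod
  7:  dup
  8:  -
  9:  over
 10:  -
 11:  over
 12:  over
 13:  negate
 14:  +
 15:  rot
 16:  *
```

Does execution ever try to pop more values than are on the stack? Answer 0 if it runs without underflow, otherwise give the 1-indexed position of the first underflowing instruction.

5       [5]
negate  [-5]
mod  — needs 2 operands, stack has 1 → underflow

3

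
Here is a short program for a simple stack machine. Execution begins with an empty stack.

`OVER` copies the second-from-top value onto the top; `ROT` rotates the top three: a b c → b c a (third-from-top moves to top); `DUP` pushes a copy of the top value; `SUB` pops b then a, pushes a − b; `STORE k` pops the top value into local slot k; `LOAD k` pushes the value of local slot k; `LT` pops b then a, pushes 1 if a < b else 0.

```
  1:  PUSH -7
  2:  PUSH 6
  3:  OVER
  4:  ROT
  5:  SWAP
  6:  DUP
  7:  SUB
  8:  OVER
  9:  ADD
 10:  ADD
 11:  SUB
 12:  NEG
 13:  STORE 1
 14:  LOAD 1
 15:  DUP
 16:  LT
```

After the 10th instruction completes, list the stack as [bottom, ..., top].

PUSH -7 -> [-7]
PUSH 6  -> [-7, 6]
OVER    -> [-7, 6, -7]
ROT     -> [6, -7, -7]
SWAP    -> [6, -7, -7]
DUP     -> [6, -7, -7, -7]
SUB     -> [6, -7, 0]
OVER    -> [6, -7, 0, -7]
ADD     -> [6, -7, -7]
ADD     -> [6, -14]

[6, -14]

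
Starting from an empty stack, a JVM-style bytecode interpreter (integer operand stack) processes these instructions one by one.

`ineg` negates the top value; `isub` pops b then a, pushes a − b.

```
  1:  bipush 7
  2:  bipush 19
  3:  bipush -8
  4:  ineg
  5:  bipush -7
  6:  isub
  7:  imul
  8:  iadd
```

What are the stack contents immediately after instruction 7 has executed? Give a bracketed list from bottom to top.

bipush 7   7
bipush 19  7 19
bipush -8  7 19 -8
ineg       7 19 8
bipush -7  7 19 8 -7
isub       7 19 15
imul       7 285

[7, 285]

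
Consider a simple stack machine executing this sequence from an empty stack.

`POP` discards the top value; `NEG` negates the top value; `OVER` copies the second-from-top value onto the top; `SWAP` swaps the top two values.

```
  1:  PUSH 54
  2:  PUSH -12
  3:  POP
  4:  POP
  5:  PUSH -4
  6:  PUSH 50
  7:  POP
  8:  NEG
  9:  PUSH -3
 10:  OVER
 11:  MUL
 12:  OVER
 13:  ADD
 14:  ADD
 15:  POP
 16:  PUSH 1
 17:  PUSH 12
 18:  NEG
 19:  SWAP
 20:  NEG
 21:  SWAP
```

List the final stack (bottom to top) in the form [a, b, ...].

[-1, -12]

PUSH 54  -> [54]
PUSH -12 -> [54, -12]
POP      -> [54]
POP      -> []
PUSH -4  -> [-4]
PUSH 50  -> [-4, 50]
POP      -> [-4]
NEG      -> [4]
PUSH -3  -> [4, -3]
OVER     -> [4, -3, 4]
MUL      -> [4, -12]
OVER     -> [4, -12, 4]
ADD      -> [4, -8]
ADD      -> [-4]
POP      -> []
PUSH 1   -> [1]
PUSH 12  -> [1, 12]
NEG      -> [1, -12]
SWAP     -> [-12, 1]
NEG      -> [-12, -1]
SWAP     -> [-1, -12]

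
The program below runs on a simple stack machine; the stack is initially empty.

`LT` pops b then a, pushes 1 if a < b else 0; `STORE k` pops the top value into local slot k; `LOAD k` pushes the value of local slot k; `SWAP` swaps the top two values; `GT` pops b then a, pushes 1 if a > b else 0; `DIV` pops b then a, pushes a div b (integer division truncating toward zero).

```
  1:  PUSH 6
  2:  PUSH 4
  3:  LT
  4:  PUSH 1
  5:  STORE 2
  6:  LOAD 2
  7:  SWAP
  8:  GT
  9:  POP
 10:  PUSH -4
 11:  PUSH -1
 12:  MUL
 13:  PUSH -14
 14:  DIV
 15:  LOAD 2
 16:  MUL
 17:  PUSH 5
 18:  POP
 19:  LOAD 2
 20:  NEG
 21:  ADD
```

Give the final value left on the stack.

-1

PUSH 6   : [6]
PUSH 4   : [6, 4]
LT       : [0]
PUSH 1   : [0, 1]
STORE 2  : [0]
LOAD 2   : [0, 1]
SWAP     : [1, 0]
GT       : [1]
POP      : []
PUSH -4  : [-4]
PUSH -1  : [-4, -1]
MUL      : [4]
PUSH -14 : [4, -14]
DIV      : [0]
LOAD 2   : [0, 1]
MUL      : [0]
PUSH 5   : [0, 5]
POP      : [0]
LOAD 2   : [0, 1]
NEG      : [0, -1]
ADD      : [-1]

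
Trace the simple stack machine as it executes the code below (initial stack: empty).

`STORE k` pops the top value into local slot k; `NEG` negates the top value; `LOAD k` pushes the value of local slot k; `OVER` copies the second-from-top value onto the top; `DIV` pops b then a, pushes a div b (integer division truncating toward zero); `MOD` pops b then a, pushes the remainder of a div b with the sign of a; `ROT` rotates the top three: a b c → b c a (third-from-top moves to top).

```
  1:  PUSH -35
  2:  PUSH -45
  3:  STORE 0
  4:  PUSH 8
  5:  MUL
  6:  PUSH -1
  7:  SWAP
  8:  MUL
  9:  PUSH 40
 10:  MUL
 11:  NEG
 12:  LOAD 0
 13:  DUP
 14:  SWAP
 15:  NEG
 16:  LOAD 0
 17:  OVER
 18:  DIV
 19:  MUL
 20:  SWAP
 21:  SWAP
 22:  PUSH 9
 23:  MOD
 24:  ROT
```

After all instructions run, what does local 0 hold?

-45

PUSH -35 → -35
PUSH -45 → -35 -45
STORE 0  → -35
PUSH 8   → -35 8
MUL      → -280
PUSH -1  → -280 -1
SWAP     → -1 -280
MUL      → 280
PUSH 40  → 280 40
MUL      → 11200
NEG      → -11200
LOAD 0   → -11200 -45
DUP      → -11200 -45 -45
SWAP     → -11200 -45 -45
NEG      → -11200 -45 45
LOAD 0   → -11200 -45 45 -45
OVER     → -11200 -45 45 -45 45
DIV      → -11200 -45 45 -1
MUL      → -11200 -45 -45
SWAP     → -11200 -45 -45
SWAP     → -11200 -45 -45
PUSH 9   → -11200 -45 -45 9
MOD      → -11200 -45 0
ROT      → -45 0 -11200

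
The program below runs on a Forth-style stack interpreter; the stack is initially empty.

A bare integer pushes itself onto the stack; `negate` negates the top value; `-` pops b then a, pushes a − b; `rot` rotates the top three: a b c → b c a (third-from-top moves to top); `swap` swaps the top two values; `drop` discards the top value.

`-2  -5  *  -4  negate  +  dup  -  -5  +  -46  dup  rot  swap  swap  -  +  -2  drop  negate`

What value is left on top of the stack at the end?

-2     → -2
-5     → -2 -5
*      → 10
-4     → 10 -4
negate → 10 4
+      → 14
dup    → 14 14
-      → 0
-5     → 0 -5
+      → -5
-46    → -5 -46
dup    → -5 -46 -46
rot    → -46 -46 -5
swap   → -46 -5 -46
swap   → -46 -46 -5
-      → -46 -41
+      → -87
-2     → -87 -2
drop   → -87
negate → 87

87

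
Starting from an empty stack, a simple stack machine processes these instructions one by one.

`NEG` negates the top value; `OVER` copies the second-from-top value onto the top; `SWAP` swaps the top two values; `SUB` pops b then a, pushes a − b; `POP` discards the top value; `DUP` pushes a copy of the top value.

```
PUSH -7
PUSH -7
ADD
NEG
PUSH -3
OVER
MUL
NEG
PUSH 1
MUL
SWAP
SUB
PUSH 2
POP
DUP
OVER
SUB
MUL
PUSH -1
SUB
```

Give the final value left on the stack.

1

PUSH -7  [-7]
PUSH -7  [-7, -7]
ADD      [-14]
NEG      [14]
PUSH -3  [14, -3]
OVER     [14, -3, 14]
MUL      [14, -42]
NEG      [14, 42]
PUSH 1   [14, 42, 1]
MUL      [14, 42]
SWAP     [42, 14]
SUB      [28]
PUSH 2   [28, 2]
POP      [28]
DUP      [28, 28]
OVER     [28, 28, 28]
SUB      [28, 0]
MUL      [0]
PUSH -1  [0, -1]
SUB      [1]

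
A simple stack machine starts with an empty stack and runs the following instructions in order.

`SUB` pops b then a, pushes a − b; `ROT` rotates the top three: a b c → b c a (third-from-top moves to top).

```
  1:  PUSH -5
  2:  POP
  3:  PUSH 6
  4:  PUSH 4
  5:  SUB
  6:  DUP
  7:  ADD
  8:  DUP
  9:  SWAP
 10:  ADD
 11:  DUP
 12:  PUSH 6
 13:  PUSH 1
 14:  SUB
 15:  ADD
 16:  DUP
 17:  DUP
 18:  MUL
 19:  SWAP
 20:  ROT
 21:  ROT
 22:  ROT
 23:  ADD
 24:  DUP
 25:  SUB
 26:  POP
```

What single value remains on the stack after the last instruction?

PUSH -5 -> [-5]
POP     -> []
PUSH 6  -> [6]
PUSH 4  -> [6, 4]
SUB     -> [2]
DUP     -> [2, 2]
ADD     -> [4]
DUP     -> [4, 4]
SWAP    -> [4, 4]
ADD     -> [8]
DUP     -> [8, 8]
PUSH 6  -> [8, 8, 6]
PUSH 1  -> [8, 8, 6, 1]
SUB     -> [8, 8, 5]
ADD     -> [8, 13]
DUP     -> [8, 13, 13]
DUP     -> [8, 13, 13, 13]
MUL     -> [8, 13, 169]
SWAP    -> [8, 169, 13]
ROT     -> [169, 13, 8]
ROT     -> [13, 8, 169]
ROT     -> [8, 169, 13]
ADD     -> [8, 182]
DUP     -> [8, 182, 182]
SUB     -> [8, 0]
POP     -> [8]

8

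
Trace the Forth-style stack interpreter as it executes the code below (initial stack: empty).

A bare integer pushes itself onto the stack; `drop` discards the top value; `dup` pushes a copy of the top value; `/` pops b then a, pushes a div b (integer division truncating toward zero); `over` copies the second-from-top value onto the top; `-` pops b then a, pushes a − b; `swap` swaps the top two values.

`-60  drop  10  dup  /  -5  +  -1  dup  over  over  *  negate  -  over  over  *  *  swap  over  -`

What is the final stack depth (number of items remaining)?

3

-60    -> -60
drop   -> (empty)
10     -> 10
dup    -> 10 10
/      -> 1
-5     -> 1 -5
+      -> -4
-1     -> -4 -1
dup    -> -4 -1 -1
over   -> -4 -1 -1 -1
over   -> -4 -1 -1 -1 -1
*      -> -4 -1 -1 1
negate -> -4 -1 -1 -1
-      -> -4 -1 0
over   -> -4 -1 0 -1
over   -> -4 -1 0 -1 0
*      -> -4 -1 0 0
*      -> -4 -1 0
swap   -> -4 0 -1
over   -> -4 0 -1 0
-      -> -4 0 -1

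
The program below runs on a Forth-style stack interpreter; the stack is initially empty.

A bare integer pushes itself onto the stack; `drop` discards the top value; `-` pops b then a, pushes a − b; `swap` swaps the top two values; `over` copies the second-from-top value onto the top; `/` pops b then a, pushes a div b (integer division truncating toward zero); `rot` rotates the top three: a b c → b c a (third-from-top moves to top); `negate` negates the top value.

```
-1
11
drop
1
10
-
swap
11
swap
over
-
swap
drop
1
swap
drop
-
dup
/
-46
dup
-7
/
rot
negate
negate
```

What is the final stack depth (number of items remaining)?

3

-1      [-1]
11      [-1, 11]
drop    [-1]
1       [-1, 1]
10      [-1, 1, 10]
-       [-1, -9]
swap    [-9, -1]
11      [-9, -1, 11]
swap    [-9, 11, -1]
over    [-9, 11, -1, 11]
-       [-9, 11, -12]
swap    [-9, -12, 11]
drop    [-9, -12]
1       [-9, -12, 1]
swap    [-9, 1, -12]
drop    [-9, 1]
-       [-10]
dup     [-10, -10]
/       [1]
-46     [1, -46]
dup     [1, -46, -46]
-7      [1, -46, -46, -7]
/       [1, -46, 6]
rot     [-46, 6, 1]
negate  [-46, 6, -1]
negate  [-46, 6, 1]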